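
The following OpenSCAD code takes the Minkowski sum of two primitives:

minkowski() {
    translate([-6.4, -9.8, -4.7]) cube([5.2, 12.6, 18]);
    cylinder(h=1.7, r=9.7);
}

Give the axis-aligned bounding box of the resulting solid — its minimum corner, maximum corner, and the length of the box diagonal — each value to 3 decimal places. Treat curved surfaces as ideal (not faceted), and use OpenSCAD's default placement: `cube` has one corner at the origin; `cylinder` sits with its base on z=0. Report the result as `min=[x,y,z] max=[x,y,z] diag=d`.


min=[-16.100,-19.500,-4.700] max=[8.500,12.500,15.000] diag=44.914

A = translate([-6.4, -9.8, -4.7]) cube([5.2, 12.6, 18]) → bbox [-6.4,-9.8,-4.7] .. [-1.2,2.8,13.3]
B = cylinder(h=1.7, r=9.7) → bbox [-9.7,-9.7,0] .. [9.7,9.7,1.7]
lo = A.lo+B.lo = [-6.4-9.7, -9.8-9.7, -4.7+0] = [-16.100,-19.500,-4.700]
hi = A.hi+B.hi = [-1.2+9.7, 2.8+9.7, 13.3+1.7] = [8.500,12.500,15.000]
diag = √(24.6²+32²+19.7²) = √2017.25 = 44.914


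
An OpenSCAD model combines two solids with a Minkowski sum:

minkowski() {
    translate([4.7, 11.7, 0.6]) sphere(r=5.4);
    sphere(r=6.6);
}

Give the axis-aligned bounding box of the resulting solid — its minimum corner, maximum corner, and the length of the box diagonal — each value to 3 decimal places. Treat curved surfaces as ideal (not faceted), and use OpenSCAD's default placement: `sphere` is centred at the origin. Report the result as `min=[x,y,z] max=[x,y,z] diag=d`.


min=[-7.300,-0.300,-11.400] max=[16.700,23.700,12.600] diag=41.569

A = translate([4.7, 11.7, 0.6]) sphere(r=5.4) → bbox [-0.7,6.3,-4.8] .. [10.1,17.1,6]
B = sphere(r=6.6) → bbox [-6.6,-6.6,-6.6] .. [6.6,6.6,6.6]
lo = A.lo+B.lo = [-0.7-6.6, 6.3-6.6, -4.8-6.6] = [-7.300,-0.300,-11.400]
hi = A.hi+B.hi = [10.1+6.6, 17.1+6.6, 6+6.6] = [16.700,23.700,12.600]
diag = √(24²+24²+24²) = √1728 = 41.569


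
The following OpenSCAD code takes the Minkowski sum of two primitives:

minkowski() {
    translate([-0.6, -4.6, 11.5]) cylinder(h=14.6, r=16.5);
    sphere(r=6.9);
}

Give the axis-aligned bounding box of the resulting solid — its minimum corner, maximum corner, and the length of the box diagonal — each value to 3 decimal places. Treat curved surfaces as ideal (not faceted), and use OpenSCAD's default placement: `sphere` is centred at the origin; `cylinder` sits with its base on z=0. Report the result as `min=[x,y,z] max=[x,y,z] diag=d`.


A = translate([-0.6, -4.6, 11.5]) cylinder(h=14.6, r=16.5) → bbox [-17.1,-21.1,11.5] .. [15.9,11.9,26.1]
B = sphere(r=6.9) → bbox [-6.9,-6.9,-6.9] .. [6.9,6.9,6.9]
lo = A.lo+B.lo = [-17.1-6.9, -21.1-6.9, 11.5-6.9] = [-24.000,-28.000,4.600]
hi = A.hi+B.hi = [15.9+6.9, 11.9+6.9, 26.1+6.9] = [22.800,18.800,33.000]
diag = √(46.8²+46.8²+28.4²) = √5187.04 = 72.021

min=[-24.000,-28.000,4.600] max=[22.800,18.800,33.000] diag=72.021


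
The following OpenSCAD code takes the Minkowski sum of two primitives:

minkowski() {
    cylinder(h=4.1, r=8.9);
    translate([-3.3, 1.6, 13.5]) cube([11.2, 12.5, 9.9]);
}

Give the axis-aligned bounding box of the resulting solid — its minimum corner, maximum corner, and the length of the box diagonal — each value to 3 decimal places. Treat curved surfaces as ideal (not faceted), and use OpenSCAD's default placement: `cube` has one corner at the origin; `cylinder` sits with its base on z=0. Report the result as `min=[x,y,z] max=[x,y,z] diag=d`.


min=[-12.200,-7.300,13.500] max=[16.800,23.000,27.500] diag=44.216

A = translate([-3.3, 1.6, 13.5]) cube([11.2, 12.5, 9.9]) → bbox [-3.3,1.6,13.5] .. [7.9,14.1,23.4]
B = cylinder(h=4.1, r=8.9) → bbox [-8.9,-8.9,0] .. [8.9,8.9,4.1]
lo = A.lo+B.lo = [-3.3-8.9, 1.6-8.9, 13.5+0] = [-12.200,-7.300,13.500]
hi = A.hi+B.hi = [7.9+8.9, 14.1+8.9, 23.4+4.1] = [16.800,23.000,27.500]
diag = √(29²+30.3²+14²) = √1955.09 = 44.216


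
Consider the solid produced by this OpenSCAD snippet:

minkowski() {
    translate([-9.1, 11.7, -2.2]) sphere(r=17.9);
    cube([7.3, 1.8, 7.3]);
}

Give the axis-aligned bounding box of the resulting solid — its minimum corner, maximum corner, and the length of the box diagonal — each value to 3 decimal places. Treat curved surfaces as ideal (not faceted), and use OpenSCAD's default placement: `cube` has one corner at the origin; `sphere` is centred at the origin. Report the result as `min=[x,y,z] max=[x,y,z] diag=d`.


min=[-27.000,-6.200,-20.100] max=[16.100,31.400,23.000] diag=71.617

A = translate([-9.1, 11.7, -2.2]) sphere(r=17.9) → bbox [-27,-6.2,-20.1] .. [8.8,29.6,15.7]
B = cube([7.3, 1.8, 7.3]) → bbox [0,0,0] .. [7.3,1.8,7.3]
lo = A.lo+B.lo = [-27+0, -6.2+0, -20.1+0] = [-27.000,-6.200,-20.100]
hi = A.hi+B.hi = [8.8+7.3, 29.6+1.8, 15.7+7.3] = [16.100,31.400,23.000]
diag = √(43.1²+37.6²+43.1²) = √5128.98 = 71.617


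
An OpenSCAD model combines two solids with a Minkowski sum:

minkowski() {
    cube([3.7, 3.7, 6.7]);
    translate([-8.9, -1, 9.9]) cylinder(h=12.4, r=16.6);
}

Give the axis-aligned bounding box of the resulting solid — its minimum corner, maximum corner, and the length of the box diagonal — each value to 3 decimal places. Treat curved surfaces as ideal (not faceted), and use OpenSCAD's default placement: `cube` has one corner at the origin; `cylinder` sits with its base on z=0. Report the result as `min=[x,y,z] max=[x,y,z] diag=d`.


A = translate([-8.9, -1, 9.9]) cylinder(h=12.4, r=16.6) → bbox [-25.5,-17.6,9.9] .. [7.7,15.6,22.3]
B = cube([3.7, 3.7, 6.7]) → bbox [0,0,0] .. [3.7,3.7,6.7]
lo = A.lo+B.lo = [-25.5+0, -17.6+0, 9.9+0] = [-25.500,-17.600,9.900]
hi = A.hi+B.hi = [7.7+3.7, 15.6+3.7, 22.3+6.7] = [11.400,19.300,29.000]
diag = √(36.9²+36.9²+19.1²) = √3088.03 = 55.570

min=[-25.500,-17.600,9.900] max=[11.400,19.300,29.000] diag=55.570


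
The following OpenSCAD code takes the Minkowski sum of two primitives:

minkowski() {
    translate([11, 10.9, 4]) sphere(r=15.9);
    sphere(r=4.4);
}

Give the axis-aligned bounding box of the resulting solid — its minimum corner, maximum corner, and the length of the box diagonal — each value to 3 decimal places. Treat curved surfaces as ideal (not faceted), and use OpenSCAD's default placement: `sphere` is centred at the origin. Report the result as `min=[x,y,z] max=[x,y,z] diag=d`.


A = translate([11, 10.9, 4]) sphere(r=15.9) → bbox [-4.9,-5,-11.9] .. [26.9,26.8,19.9]
B = sphere(r=4.4) → bbox [-4.4,-4.4,-4.4] .. [4.4,4.4,4.4]
lo = A.lo+B.lo = [-4.9-4.4, -5-4.4, -11.9-4.4] = [-9.300,-9.400,-16.300]
hi = A.hi+B.hi = [26.9+4.4, 26.8+4.4, 19.9+4.4] = [31.300,31.200,24.300]
diag = √(40.6²+40.6²+40.6²) = √4945.08 = 70.321

min=[-9.300,-9.400,-16.300] max=[31.300,31.200,24.300] diag=70.321


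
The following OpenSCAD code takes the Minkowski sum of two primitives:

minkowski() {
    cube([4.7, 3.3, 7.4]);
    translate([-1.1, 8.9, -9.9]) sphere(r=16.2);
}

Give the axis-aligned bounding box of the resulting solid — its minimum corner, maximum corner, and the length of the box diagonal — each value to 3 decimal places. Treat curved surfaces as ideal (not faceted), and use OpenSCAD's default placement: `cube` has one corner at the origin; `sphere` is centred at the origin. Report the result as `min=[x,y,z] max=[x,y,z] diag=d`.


A = translate([-1.1, 8.9, -9.9]) sphere(r=16.2) → bbox [-17.3,-7.3,-26.1] .. [15.1,25.1,6.3]
B = cube([4.7, 3.3, 7.4]) → bbox [0,0,0] .. [4.7,3.3,7.4]
lo = A.lo+B.lo = [-17.3+0, -7.3+0, -26.1+0] = [-17.300,-7.300,-26.100]
hi = A.hi+B.hi = [15.1+4.7, 25.1+3.3, 6.3+7.4] = [19.800,28.400,13.700]
diag = √(37.1²+35.7²+39.8²) = √4234.94 = 65.076

min=[-17.300,-7.300,-26.100] max=[19.800,28.400,13.700] diag=65.076


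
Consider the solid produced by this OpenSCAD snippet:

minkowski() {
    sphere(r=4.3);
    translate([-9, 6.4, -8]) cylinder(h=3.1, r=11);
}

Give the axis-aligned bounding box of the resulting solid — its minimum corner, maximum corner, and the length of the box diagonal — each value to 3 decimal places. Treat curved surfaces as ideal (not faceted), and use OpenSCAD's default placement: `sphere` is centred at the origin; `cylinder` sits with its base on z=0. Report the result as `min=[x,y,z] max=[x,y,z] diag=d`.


A = translate([-9, 6.4, -8]) cylinder(h=3.1, r=11) → bbox [-20,-4.6,-8] .. [2,17.4,-4.9]
B = sphere(r=4.3) → bbox [-4.3,-4.3,-4.3] .. [4.3,4.3,4.3]
lo = A.lo+B.lo = [-20-4.3, -4.6-4.3, -8-4.3] = [-24.300,-8.900,-12.300]
hi = A.hi+B.hi = [2+4.3, 17.4+4.3, -4.9+4.3] = [6.300,21.700,-0.600]
diag = √(30.6²+30.6²+11.7²) = √2009.61 = 44.829

min=[-24.300,-8.900,-12.300] max=[6.300,21.700,-0.600] diag=44.829


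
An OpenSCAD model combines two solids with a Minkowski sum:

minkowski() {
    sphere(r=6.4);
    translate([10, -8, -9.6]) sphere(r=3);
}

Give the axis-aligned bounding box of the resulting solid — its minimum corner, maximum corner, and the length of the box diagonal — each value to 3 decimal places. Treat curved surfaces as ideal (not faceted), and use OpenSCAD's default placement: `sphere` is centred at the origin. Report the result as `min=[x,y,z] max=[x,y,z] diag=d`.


A = translate([10, -8, -9.6]) sphere(r=3) → bbox [7,-11,-12.6] .. [13,-5,-6.6]
B = sphere(r=6.4) → bbox [-6.4,-6.4,-6.4] .. [6.4,6.4,6.4]
lo = A.lo+B.lo = [7-6.4, -11-6.4, -12.6-6.4] = [0.600,-17.400,-19.000]
hi = A.hi+B.hi = [13+6.4, -5+6.4, -6.6+6.4] = [19.400,1.400,-0.200]
diag = √(18.8²+18.8²+18.8²) = √1060.32 = 32.563

min=[0.600,-17.400,-19.000] max=[19.400,1.400,-0.200] diag=32.563


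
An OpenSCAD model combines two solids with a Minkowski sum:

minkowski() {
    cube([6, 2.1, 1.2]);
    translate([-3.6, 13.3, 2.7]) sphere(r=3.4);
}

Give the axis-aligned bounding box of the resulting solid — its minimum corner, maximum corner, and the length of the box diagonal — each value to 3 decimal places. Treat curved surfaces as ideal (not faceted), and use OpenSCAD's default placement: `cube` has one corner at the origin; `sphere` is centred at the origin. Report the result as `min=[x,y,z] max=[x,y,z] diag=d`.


A = translate([-3.6, 13.3, 2.7]) sphere(r=3.4) → bbox [-7,9.9,-0.7] .. [-0.2,16.7,6.1]
B = cube([6, 2.1, 1.2]) → bbox [0,0,0] .. [6,2.1,1.2]
lo = A.lo+B.lo = [-7+0, 9.9+0, -0.7+0] = [-7.000,9.900,-0.700]
hi = A.hi+B.hi = [-0.2+6, 16.7+2.1, 6.1+1.2] = [5.800,18.800,7.300]
diag = √(12.8²+8.9²+8²) = √307.05 = 17.523

min=[-7.000,9.900,-0.700] max=[5.800,18.800,7.300] diag=17.523


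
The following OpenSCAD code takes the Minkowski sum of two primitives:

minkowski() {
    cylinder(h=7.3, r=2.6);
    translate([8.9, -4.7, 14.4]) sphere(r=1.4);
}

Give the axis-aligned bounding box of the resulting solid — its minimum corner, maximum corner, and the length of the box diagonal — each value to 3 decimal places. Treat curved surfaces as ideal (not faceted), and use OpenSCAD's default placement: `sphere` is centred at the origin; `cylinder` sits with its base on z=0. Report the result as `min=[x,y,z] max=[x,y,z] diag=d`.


A = translate([8.9, -4.7, 14.4]) sphere(r=1.4) → bbox [7.5,-6.1,13] .. [10.3,-3.3,15.8]
B = cylinder(h=7.3, r=2.6) → bbox [-2.6,-2.6,0] .. [2.6,2.6,7.3]
lo = A.lo+B.lo = [7.5-2.6, -6.1-2.6, 13+0] = [4.900,-8.700,13.000]
hi = A.hi+B.hi = [10.3+2.6, -3.3+2.6, 15.8+7.3] = [12.900,-0.700,23.100]
diag = √(8²+8²+10.1²) = √230.01 = 15.166

min=[4.900,-8.700,13.000] max=[12.900,-0.700,23.100] diag=15.166


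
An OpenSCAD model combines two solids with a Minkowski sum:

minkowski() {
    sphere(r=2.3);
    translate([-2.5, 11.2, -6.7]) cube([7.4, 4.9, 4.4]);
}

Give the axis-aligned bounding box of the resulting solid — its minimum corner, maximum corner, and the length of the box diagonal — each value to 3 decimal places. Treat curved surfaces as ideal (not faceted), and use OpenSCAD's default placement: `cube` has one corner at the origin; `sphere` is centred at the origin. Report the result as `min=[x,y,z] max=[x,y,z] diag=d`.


min=[-4.800,8.900,-9.000] max=[7.200,18.400,0.000] diag=17.755

A = translate([-2.5, 11.2, -6.7]) cube([7.4, 4.9, 4.4]) → bbox [-2.5,11.2,-6.7] .. [4.9,16.1,-2.3]
B = sphere(r=2.3) → bbox [-2.3,-2.3,-2.3] .. [2.3,2.3,2.3]
lo = A.lo+B.lo = [-2.5-2.3, 11.2-2.3, -6.7-2.3] = [-4.800,8.900,-9.000]
hi = A.hi+B.hi = [4.9+2.3, 16.1+2.3, -2.3+2.3] = [7.200,18.400,0.000]
diag = √(12²+9.5²+9²) = √315.25 = 17.755


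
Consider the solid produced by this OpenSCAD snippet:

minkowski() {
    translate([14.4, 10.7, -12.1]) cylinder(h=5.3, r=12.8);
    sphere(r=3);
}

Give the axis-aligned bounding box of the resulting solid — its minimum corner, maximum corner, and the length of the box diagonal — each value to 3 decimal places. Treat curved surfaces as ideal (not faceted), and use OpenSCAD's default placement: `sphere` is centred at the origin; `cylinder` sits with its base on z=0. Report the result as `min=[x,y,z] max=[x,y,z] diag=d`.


min=[-1.400,-5.100,-15.100] max=[30.200,26.500,-3.800] diag=46.096

A = translate([14.4, 10.7, -12.1]) cylinder(h=5.3, r=12.8) → bbox [1.6,-2.1,-12.1] .. [27.2,23.5,-6.8]
B = sphere(r=3) → bbox [-3,-3,-3] .. [3,3,3]
lo = A.lo+B.lo = [1.6-3, -2.1-3, -12.1-3] = [-1.400,-5.100,-15.100]
hi = A.hi+B.hi = [27.2+3, 23.5+3, -6.8+3] = [30.200,26.500,-3.800]
diag = √(31.6²+31.6²+11.3²) = √2124.81 = 46.096


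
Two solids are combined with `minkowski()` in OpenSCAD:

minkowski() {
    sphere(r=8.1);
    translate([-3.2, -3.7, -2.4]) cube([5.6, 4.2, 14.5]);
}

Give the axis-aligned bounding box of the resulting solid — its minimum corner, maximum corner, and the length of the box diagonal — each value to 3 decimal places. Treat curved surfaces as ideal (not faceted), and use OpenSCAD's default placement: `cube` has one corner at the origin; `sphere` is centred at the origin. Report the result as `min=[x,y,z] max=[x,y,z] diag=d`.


A = translate([-3.2, -3.7, -2.4]) cube([5.6, 4.2, 14.5]) → bbox [-3.2,-3.7,-2.4] .. [2.4,0.5,12.1]
B = sphere(r=8.1) → bbox [-8.1,-8.1,-8.1] .. [8.1,8.1,8.1]
lo = A.lo+B.lo = [-3.2-8.1, -3.7-8.1, -2.4-8.1] = [-11.300,-11.800,-10.500]
hi = A.hi+B.hi = [2.4+8.1, 0.5+8.1, 12.1+8.1] = [10.500,8.600,20.200]
diag = √(21.8²+20.4²+30.7²) = √1833.89 = 42.824

min=[-11.300,-11.800,-10.500] max=[10.500,8.600,20.200] diag=42.824


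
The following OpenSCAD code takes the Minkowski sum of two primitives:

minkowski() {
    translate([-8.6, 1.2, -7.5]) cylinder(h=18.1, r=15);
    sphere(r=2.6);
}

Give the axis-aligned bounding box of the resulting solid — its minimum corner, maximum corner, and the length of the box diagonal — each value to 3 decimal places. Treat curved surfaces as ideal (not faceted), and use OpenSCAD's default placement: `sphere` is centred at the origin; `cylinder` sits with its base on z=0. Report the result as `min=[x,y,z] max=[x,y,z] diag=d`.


A = translate([-8.6, 1.2, -7.5]) cylinder(h=18.1, r=15) → bbox [-23.6,-13.8,-7.5] .. [6.4,16.2,10.6]
B = sphere(r=2.6) → bbox [-2.6,-2.6,-2.6] .. [2.6,2.6,2.6]
lo = A.lo+B.lo = [-23.6-2.6, -13.8-2.6, -7.5-2.6] = [-26.200,-16.400,-10.100]
hi = A.hi+B.hi = [6.4+2.6, 16.2+2.6, 10.6+2.6] = [9.000,18.800,13.200]
diag = √(35.2²+35.2²+23.3²) = √3020.97 = 54.963

min=[-26.200,-16.400,-10.100] max=[9.000,18.800,13.200] diag=54.963


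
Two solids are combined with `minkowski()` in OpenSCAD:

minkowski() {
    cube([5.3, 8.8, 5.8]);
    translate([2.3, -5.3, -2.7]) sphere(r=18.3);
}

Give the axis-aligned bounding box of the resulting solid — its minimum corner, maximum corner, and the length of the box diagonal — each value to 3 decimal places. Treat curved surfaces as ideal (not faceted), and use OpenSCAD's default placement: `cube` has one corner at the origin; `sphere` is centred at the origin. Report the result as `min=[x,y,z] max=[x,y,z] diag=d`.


A = translate([2.3, -5.3, -2.7]) sphere(r=18.3) → bbox [-16,-23.6,-21] .. [20.6,13,15.6]
B = cube([5.3, 8.8, 5.8]) → bbox [0,0,0] .. [5.3,8.8,5.8]
lo = A.lo+B.lo = [-16+0, -23.6+0, -21+0] = [-16.000,-23.600,-21.000]
hi = A.hi+B.hi = [20.6+5.3, 13+8.8, 15.6+5.8] = [25.900,21.800,21.400]
diag = √(41.9²+45.4²+42.4²) = √5614.53 = 74.930

min=[-16.000,-23.600,-21.000] max=[25.900,21.800,21.400] diag=74.930


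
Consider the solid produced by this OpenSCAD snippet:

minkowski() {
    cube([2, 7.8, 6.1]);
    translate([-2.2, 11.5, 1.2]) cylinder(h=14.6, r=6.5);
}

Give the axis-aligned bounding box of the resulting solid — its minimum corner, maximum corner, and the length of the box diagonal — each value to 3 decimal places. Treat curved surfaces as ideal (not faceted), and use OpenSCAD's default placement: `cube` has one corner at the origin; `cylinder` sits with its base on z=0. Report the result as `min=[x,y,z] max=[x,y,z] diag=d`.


A = translate([-2.2, 11.5, 1.2]) cylinder(h=14.6, r=6.5) → bbox [-8.7,5,1.2] .. [4.3,18,15.8]
B = cube([2, 7.8, 6.1]) → bbox [0,0,0] .. [2,7.8,6.1]
lo = A.lo+B.lo = [-8.7+0, 5+0, 1.2+0] = [-8.700,5.000,1.200]
hi = A.hi+B.hi = [4.3+2, 18+7.8, 15.8+6.1] = [6.300,25.800,21.900]
diag = √(15²+20.8²+20.7²) = √1086.13 = 32.956

min=[-8.700,5.000,1.200] max=[6.300,25.800,21.900] diag=32.956


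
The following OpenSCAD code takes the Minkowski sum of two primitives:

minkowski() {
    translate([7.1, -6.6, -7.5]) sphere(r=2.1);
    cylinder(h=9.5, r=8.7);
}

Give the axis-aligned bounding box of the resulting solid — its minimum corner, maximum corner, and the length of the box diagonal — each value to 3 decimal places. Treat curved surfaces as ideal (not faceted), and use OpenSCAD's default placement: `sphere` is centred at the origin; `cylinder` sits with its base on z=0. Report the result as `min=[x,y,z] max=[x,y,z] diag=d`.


A = translate([7.1, -6.6, -7.5]) sphere(r=2.1) → bbox [5,-8.7,-9.6] .. [9.2,-4.5,-5.4]
B = cylinder(h=9.5, r=8.7) → bbox [-8.7,-8.7,0] .. [8.7,8.7,9.5]
lo = A.lo+B.lo = [5-8.7, -8.7-8.7, -9.6+0] = [-3.700,-17.400,-9.600]
hi = A.hi+B.hi = [9.2+8.7, -4.5+8.7, -5.4+9.5] = [17.900,4.200,4.100]
diag = √(21.6²+21.6²+13.7²) = √1120.81 = 33.479

min=[-3.700,-17.400,-9.600] max=[17.900,4.200,4.100] diag=33.479


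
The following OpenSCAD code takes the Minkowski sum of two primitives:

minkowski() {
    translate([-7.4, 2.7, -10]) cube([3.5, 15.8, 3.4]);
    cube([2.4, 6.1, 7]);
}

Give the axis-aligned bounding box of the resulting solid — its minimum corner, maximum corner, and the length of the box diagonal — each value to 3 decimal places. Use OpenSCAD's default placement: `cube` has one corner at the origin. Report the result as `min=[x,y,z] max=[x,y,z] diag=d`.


A = translate([-7.4, 2.7, -10]) cube([3.5, 15.8, 3.4]) → bbox [-7.4,2.7,-10] .. [-3.9,18.5,-6.6]
B = cube([2.4, 6.1, 7]) → bbox [0,0,0] .. [2.4,6.1,7]
lo = A.lo+B.lo = [-7.4+0, 2.7+0, -10+0] = [-7.400,2.700,-10.000]
hi = A.hi+B.hi = [-3.9+2.4, 18.5+6.1, -6.6+7] = [-1.500,24.600,0.400]
diag = √(5.9²+21.9²+10.4²) = √622.58 = 24.952

min=[-7.400,2.700,-10.000] max=[-1.500,24.600,0.400] diag=24.952


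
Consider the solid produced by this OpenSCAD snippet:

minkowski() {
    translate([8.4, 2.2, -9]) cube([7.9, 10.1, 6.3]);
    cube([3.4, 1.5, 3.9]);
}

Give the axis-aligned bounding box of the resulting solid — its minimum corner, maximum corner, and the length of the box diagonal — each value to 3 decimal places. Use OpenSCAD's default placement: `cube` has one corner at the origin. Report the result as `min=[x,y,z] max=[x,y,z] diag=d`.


A = translate([8.4, 2.2, -9]) cube([7.9, 10.1, 6.3]) → bbox [8.4,2.2,-9] .. [16.3,12.3,-2.7]
B = cube([3.4, 1.5, 3.9]) → bbox [0,0,0] .. [3.4,1.5,3.9]
lo = A.lo+B.lo = [8.4+0, 2.2+0, -9+0] = [8.400,2.200,-9.000]
hi = A.hi+B.hi = [16.3+3.4, 12.3+1.5, -2.7+3.9] = [19.700,13.800,1.200]
diag = √(11.3²+11.6²+10.2²) = √366.29 = 19.139

min=[8.400,2.200,-9.000] max=[19.700,13.800,1.200] diag=19.139


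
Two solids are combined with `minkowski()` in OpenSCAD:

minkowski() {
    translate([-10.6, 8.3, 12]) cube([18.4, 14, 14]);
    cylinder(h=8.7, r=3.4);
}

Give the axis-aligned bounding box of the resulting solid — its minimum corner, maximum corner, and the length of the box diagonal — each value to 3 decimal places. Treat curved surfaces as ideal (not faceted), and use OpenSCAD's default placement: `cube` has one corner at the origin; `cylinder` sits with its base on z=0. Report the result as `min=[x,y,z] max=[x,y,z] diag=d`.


A = translate([-10.6, 8.3, 12]) cube([18.4, 14, 14]) → bbox [-10.6,8.3,12] .. [7.8,22.3,26]
B = cylinder(h=8.7, r=3.4) → bbox [-3.4,-3.4,0] .. [3.4,3.4,8.7]
lo = A.lo+B.lo = [-10.6-3.4, 8.3-3.4, 12+0] = [-14.000,4.900,12.000]
hi = A.hi+B.hi = [7.8+3.4, 22.3+3.4, 26+8.7] = [11.200,25.700,34.700]
diag = √(25.2²+20.8²+22.7²) = √1582.97 = 39.787

min=[-14.000,4.900,12.000] max=[11.200,25.700,34.700] diag=39.787


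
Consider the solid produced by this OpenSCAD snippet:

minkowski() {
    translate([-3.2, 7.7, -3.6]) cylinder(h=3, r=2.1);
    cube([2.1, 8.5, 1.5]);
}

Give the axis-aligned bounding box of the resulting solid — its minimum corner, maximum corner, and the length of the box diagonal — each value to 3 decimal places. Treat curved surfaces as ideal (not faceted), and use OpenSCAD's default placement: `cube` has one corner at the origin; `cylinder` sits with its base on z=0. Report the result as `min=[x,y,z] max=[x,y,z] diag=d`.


min=[-5.300,5.600,-3.600] max=[1.000,18.300,0.900] diag=14.874

A = translate([-3.2, 7.7, -3.6]) cylinder(h=3, r=2.1) → bbox [-5.3,5.6,-3.6] .. [-1.1,9.8,-0.6]
B = cube([2.1, 8.5, 1.5]) → bbox [0,0,0] .. [2.1,8.5,1.5]
lo = A.lo+B.lo = [-5.3+0, 5.6+0, -3.6+0] = [-5.300,5.600,-3.600]
hi = A.hi+B.hi = [-1.1+2.1, 9.8+8.5, -0.6+1.5] = [1.000,18.300,0.900]
diag = √(6.3²+12.7²+4.5²) = √221.23 = 14.874


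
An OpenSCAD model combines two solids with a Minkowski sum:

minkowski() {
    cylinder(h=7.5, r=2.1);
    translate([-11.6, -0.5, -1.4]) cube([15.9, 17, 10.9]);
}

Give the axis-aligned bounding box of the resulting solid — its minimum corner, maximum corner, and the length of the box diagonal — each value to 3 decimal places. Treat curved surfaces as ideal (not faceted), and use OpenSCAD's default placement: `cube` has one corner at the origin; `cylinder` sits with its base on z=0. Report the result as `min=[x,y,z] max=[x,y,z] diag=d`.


min=[-13.700,-2.600,-1.400] max=[6.400,18.600,17.000] diag=34.525

A = translate([-11.6, -0.5, -1.4]) cube([15.9, 17, 10.9]) → bbox [-11.6,-0.5,-1.4] .. [4.3,16.5,9.5]
B = cylinder(h=7.5, r=2.1) → bbox [-2.1,-2.1,0] .. [2.1,2.1,7.5]
lo = A.lo+B.lo = [-11.6-2.1, -0.5-2.1, -1.4+0] = [-13.700,-2.600,-1.400]
hi = A.hi+B.hi = [4.3+2.1, 16.5+2.1, 9.5+7.5] = [6.400,18.600,17.000]
diag = √(20.1²+21.2²+18.4²) = √1192.01 = 34.525


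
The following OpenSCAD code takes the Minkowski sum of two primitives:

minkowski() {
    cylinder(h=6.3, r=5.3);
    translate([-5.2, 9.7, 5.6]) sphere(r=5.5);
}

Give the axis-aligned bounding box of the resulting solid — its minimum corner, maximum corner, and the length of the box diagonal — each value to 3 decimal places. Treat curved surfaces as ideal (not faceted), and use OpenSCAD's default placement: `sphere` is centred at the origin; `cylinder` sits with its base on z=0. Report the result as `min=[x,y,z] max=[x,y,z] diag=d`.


A = translate([-5.2, 9.7, 5.6]) sphere(r=5.5) → bbox [-10.7,4.2,0.1] .. [0.3,15.2,11.1]
B = cylinder(h=6.3, r=5.3) → bbox [-5.3,-5.3,0] .. [5.3,5.3,6.3]
lo = A.lo+B.lo = [-10.7-5.3, 4.2-5.3, 0.1+0] = [-16.000,-1.100,0.100]
hi = A.hi+B.hi = [0.3+5.3, 15.2+5.3, 11.1+6.3] = [5.600,20.500,17.400]
diag = √(21.6²+21.6²+17.3²) = √1232.41 = 35.106

min=[-16.000,-1.100,0.100] max=[5.600,20.500,17.400] diag=35.106


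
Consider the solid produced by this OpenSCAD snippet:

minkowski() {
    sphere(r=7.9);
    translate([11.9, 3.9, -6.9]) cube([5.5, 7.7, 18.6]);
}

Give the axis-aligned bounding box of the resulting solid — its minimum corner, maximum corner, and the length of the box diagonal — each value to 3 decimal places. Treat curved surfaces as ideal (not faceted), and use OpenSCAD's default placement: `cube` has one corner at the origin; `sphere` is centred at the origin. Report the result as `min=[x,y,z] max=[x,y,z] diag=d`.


min=[4.000,-4.000,-14.800] max=[25.300,19.500,19.600] diag=46.790

A = translate([11.9, 3.9, -6.9]) cube([5.5, 7.7, 18.6]) → bbox [11.9,3.9,-6.9] .. [17.4,11.6,11.7]
B = sphere(r=7.9) → bbox [-7.9,-7.9,-7.9] .. [7.9,7.9,7.9]
lo = A.lo+B.lo = [11.9-7.9, 3.9-7.9, -6.9-7.9] = [4.000,-4.000,-14.800]
hi = A.hi+B.hi = [17.4+7.9, 11.6+7.9, 11.7+7.9] = [25.300,19.500,19.600]
diag = √(21.3²+23.5²+34.4²) = √2189.3 = 46.790


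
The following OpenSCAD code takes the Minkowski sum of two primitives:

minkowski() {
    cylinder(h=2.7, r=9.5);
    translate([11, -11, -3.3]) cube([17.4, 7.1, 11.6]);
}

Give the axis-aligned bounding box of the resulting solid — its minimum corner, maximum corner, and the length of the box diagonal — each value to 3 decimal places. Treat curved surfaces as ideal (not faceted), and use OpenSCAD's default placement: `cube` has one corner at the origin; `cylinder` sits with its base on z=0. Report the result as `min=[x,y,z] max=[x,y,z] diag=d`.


A = translate([11, -11, -3.3]) cube([17.4, 7.1, 11.6]) → bbox [11,-11,-3.3] .. [28.4,-3.9,8.3]
B = cylinder(h=2.7, r=9.5) → bbox [-9.5,-9.5,0] .. [9.5,9.5,2.7]
lo = A.lo+B.lo = [11-9.5, -11-9.5, -3.3+0] = [1.500,-20.500,-3.300]
hi = A.hi+B.hi = [28.4+9.5, -3.9+9.5, 8.3+2.7] = [37.900,5.600,11.000]
diag = √(36.4²+26.1²+14.3²) = √2210.66 = 47.018

min=[1.500,-20.500,-3.300] max=[37.900,5.600,11.000] diag=47.018


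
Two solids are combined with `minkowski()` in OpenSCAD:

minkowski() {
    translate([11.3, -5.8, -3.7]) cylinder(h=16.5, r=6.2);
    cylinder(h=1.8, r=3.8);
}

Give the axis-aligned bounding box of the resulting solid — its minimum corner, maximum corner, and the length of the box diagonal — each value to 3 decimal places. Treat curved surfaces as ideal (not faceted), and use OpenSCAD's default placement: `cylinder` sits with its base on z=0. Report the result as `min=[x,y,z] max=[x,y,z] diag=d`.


A = translate([11.3, -5.8, -3.7]) cylinder(h=16.5, r=6.2) → bbox [5.1,-12,-3.7] .. [17.5,0.4,12.8]
B = cylinder(h=1.8, r=3.8) → bbox [-3.8,-3.8,0] .. [3.8,3.8,1.8]
lo = A.lo+B.lo = [5.1-3.8, -12-3.8, -3.7+0] = [1.300,-15.800,-3.700]
hi = A.hi+B.hi = [17.5+3.8, 0.4+3.8, 12.8+1.8] = [21.300,4.200,14.600]
diag = √(20²+20²+18.3²) = √1134.89 = 33.688

min=[1.300,-15.800,-3.700] max=[21.300,4.200,14.600] diag=33.688


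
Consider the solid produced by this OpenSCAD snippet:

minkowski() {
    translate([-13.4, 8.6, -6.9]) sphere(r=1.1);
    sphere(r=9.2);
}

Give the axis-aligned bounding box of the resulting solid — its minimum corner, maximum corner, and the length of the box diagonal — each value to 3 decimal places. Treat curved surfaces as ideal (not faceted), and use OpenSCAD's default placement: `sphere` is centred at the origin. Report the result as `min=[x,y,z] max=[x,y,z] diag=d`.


A = translate([-13.4, 8.6, -6.9]) sphere(r=1.1) → bbox [-14.5,7.5,-8] .. [-12.3,9.7,-5.8]
B = sphere(r=9.2) → bbox [-9.2,-9.2,-9.2] .. [9.2,9.2,9.2]
lo = A.lo+B.lo = [-14.5-9.2, 7.5-9.2, -8-9.2] = [-23.700,-1.700,-17.200]
hi = A.hi+B.hi = [-12.3+9.2, 9.7+9.2, -5.8+9.2] = [-3.100,18.900,3.400]
diag = √(20.6²+20.6²+20.6²) = √1273.08 = 35.680

min=[-23.700,-1.700,-17.200] max=[-3.100,18.900,3.400] diag=35.680


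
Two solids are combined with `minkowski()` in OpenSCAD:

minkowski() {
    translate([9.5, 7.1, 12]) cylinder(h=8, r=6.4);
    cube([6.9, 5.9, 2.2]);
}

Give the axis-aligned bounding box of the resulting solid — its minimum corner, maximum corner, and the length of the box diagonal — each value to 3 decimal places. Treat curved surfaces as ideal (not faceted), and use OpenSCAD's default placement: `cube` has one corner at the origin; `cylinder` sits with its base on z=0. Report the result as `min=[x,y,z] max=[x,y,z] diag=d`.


min=[3.100,0.700,12.000] max=[22.800,19.400,22.200] diag=29.014

A = translate([9.5, 7.1, 12]) cylinder(h=8, r=6.4) → bbox [3.1,0.7,12] .. [15.9,13.5,20]
B = cube([6.9, 5.9, 2.2]) → bbox [0,0,0] .. [6.9,5.9,2.2]
lo = A.lo+B.lo = [3.1+0, 0.7+0, 12+0] = [3.100,0.700,12.000]
hi = A.hi+B.hi = [15.9+6.9, 13.5+5.9, 20+2.2] = [22.800,19.400,22.200]
diag = √(19.7²+18.7²+10.2²) = √841.82 = 29.014


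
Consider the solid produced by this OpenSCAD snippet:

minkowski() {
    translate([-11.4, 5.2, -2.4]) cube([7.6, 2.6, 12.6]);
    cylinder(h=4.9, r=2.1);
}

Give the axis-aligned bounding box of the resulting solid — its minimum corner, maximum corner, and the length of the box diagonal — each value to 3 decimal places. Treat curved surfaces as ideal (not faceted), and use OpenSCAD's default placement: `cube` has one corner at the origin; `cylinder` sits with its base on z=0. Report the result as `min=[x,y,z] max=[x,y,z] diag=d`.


min=[-13.500,3.100,-2.400] max=[-1.700,9.900,15.100] diag=22.175

A = translate([-11.4, 5.2, -2.4]) cube([7.6, 2.6, 12.6]) → bbox [-11.4,5.2,-2.4] .. [-3.8,7.8,10.2]
B = cylinder(h=4.9, r=2.1) → bbox [-2.1,-2.1,0] .. [2.1,2.1,4.9]
lo = A.lo+B.lo = [-11.4-2.1, 5.2-2.1, -2.4+0] = [-13.500,3.100,-2.400]
hi = A.hi+B.hi = [-3.8+2.1, 7.8+2.1, 10.2+4.9] = [-1.700,9.900,15.100]
diag = √(11.8²+6.8²+17.5²) = √491.73 = 22.175


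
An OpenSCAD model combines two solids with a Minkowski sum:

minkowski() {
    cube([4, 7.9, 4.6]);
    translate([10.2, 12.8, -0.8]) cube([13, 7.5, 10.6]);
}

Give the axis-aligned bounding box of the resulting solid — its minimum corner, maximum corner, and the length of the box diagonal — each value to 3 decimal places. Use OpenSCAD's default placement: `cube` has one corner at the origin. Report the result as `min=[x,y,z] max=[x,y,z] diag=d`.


A = translate([10.2, 12.8, -0.8]) cube([13, 7.5, 10.6]) → bbox [10.2,12.8,-0.8] .. [23.2,20.3,9.8]
B = cube([4, 7.9, 4.6]) → bbox [0,0,0] .. [4,7.9,4.6]
lo = A.lo+B.lo = [10.2+0, 12.8+0, -0.8+0] = [10.200,12.800,-0.800]
hi = A.hi+B.hi = [23.2+4, 20.3+7.9, 9.8+4.6] = [27.200,28.200,14.400]
diag = √(17²+15.4²+15.2²) = √757.2 = 27.517

min=[10.200,12.800,-0.800] max=[27.200,28.200,14.400] diag=27.517


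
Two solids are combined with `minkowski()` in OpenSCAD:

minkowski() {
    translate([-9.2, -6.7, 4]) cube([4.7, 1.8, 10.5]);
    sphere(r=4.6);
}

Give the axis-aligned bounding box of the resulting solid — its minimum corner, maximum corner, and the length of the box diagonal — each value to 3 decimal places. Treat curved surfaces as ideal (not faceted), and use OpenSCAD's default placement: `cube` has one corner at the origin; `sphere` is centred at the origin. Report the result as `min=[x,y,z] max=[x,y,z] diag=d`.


A = translate([-9.2, -6.7, 4]) cube([4.7, 1.8, 10.5]) → bbox [-9.2,-6.7,4] .. [-4.5,-4.9,14.5]
B = sphere(r=4.6) → bbox [-4.6,-4.6,-4.6] .. [4.6,4.6,4.6]
lo = A.lo+B.lo = [-9.2-4.6, -6.7-4.6, 4-4.6] = [-13.800,-11.300,-0.600]
hi = A.hi+B.hi = [-4.5+4.6, -4.9+4.6, 14.5+4.6] = [0.100,-0.300,19.100]
diag = √(13.9²+11²+19.7²) = √702.3 = 26.501

min=[-13.800,-11.300,-0.600] max=[0.100,-0.300,19.100] diag=26.501


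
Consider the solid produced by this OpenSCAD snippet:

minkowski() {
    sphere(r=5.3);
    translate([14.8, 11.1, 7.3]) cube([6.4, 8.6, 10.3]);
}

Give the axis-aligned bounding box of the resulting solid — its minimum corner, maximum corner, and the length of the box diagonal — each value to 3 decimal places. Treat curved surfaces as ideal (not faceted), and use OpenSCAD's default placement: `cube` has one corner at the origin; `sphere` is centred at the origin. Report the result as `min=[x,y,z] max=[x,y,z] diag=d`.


A = translate([14.8, 11.1, 7.3]) cube([6.4, 8.6, 10.3]) → bbox [14.8,11.1,7.3] .. [21.2,19.7,17.6]
B = sphere(r=5.3) → bbox [-5.3,-5.3,-5.3] .. [5.3,5.3,5.3]
lo = A.lo+B.lo = [14.8-5.3, 11.1-5.3, 7.3-5.3] = [9.500,5.800,2.000]
hi = A.hi+B.hi = [21.2+5.3, 19.7+5.3, 17.6+5.3] = [26.500,25.000,22.900]
diag = √(17²+19.2²+20.9²) = √1094.45 = 33.082

min=[9.500,5.800,2.000] max=[26.500,25.000,22.900] diag=33.082


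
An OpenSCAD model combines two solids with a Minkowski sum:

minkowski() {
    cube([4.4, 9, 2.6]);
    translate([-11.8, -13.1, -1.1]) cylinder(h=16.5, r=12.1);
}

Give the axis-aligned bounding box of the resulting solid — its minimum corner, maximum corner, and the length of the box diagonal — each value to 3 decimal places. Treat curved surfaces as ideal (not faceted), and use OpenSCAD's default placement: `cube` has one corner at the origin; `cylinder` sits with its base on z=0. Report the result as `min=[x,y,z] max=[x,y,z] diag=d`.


A = translate([-11.8, -13.1, -1.1]) cylinder(h=16.5, r=12.1) → bbox [-23.9,-25.2,-1.1] .. [0.3,-1,15.4]
B = cube([4.4, 9, 2.6]) → bbox [0,0,0] .. [4.4,9,2.6]
lo = A.lo+B.lo = [-23.9+0, -25.2+0, -1.1+0] = [-23.900,-25.200,-1.100]
hi = A.hi+B.hi = [0.3+4.4, -1+9, 15.4+2.6] = [4.700,8.000,18.000]
diag = √(28.6²+33.2²+19.1²) = √2285.01 = 47.802

min=[-23.900,-25.200,-1.100] max=[4.700,8.000,18.000] diag=47.802


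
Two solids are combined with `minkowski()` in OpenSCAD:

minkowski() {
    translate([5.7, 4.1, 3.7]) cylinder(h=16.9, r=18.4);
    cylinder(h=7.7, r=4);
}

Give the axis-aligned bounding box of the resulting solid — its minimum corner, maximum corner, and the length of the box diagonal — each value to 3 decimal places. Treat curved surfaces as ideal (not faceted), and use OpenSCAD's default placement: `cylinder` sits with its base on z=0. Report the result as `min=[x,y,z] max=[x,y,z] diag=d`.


min=[-16.700,-18.300,3.700] max=[28.100,26.500,28.300] diag=67.965

A = translate([5.7, 4.1, 3.7]) cylinder(h=16.9, r=18.4) → bbox [-12.7,-14.3,3.7] .. [24.1,22.5,20.6]
B = cylinder(h=7.7, r=4) → bbox [-4,-4,0] .. [4,4,7.7]
lo = A.lo+B.lo = [-12.7-4, -14.3-4, 3.7+0] = [-16.700,-18.300,3.700]
hi = A.hi+B.hi = [24.1+4, 22.5+4, 20.6+7.7] = [28.100,26.500,28.300]
diag = √(44.8²+44.8²+24.6²) = √4619.24 = 67.965


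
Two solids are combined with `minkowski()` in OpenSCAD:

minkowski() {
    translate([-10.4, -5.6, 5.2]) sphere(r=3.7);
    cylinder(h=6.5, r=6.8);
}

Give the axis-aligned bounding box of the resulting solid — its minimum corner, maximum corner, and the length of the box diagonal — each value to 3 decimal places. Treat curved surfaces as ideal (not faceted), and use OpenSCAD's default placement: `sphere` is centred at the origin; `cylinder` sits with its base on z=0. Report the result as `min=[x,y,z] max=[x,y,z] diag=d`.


A = translate([-10.4, -5.6, 5.2]) sphere(r=3.7) → bbox [-14.1,-9.3,1.5] .. [-6.7,-1.9,8.9]
B = cylinder(h=6.5, r=6.8) → bbox [-6.8,-6.8,0] .. [6.8,6.8,6.5]
lo = A.lo+B.lo = [-14.1-6.8, -9.3-6.8, 1.5+0] = [-20.900,-16.100,1.500]
hi = A.hi+B.hi = [-6.7+6.8, -1.9+6.8, 8.9+6.5] = [0.100,4.900,15.400]
diag = √(21²+21²+13.9²) = √1075.21 = 32.790

min=[-20.900,-16.100,1.500] max=[0.100,4.900,15.400] diag=32.790


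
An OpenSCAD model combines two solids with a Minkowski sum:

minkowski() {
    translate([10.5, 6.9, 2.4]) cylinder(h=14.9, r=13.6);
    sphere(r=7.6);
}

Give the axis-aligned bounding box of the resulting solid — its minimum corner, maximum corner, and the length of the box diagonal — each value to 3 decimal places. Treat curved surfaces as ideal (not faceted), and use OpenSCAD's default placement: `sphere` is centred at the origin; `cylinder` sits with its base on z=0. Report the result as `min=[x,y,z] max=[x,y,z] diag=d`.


A = translate([10.5, 6.9, 2.4]) cylinder(h=14.9, r=13.6) → bbox [-3.1,-6.7,2.4] .. [24.1,20.5,17.3]
B = sphere(r=7.6) → bbox [-7.6,-7.6,-7.6] .. [7.6,7.6,7.6]
lo = A.lo+B.lo = [-3.1-7.6, -6.7-7.6, 2.4-7.6] = [-10.700,-14.300,-5.200]
hi = A.hi+B.hi = [24.1+7.6, 20.5+7.6, 17.3+7.6] = [31.700,28.100,24.900]
diag = √(42.4²+42.4²+30.1²) = √4501.53 = 67.093

min=[-10.700,-14.300,-5.200] max=[31.700,28.100,24.900] diag=67.093


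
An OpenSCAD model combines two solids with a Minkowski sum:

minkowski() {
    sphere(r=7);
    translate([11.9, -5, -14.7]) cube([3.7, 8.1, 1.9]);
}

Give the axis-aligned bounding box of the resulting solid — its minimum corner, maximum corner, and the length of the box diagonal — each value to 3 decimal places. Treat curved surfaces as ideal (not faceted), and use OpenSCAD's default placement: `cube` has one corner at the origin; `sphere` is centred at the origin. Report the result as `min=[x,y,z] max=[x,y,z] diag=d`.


A = translate([11.9, -5, -14.7]) cube([3.7, 8.1, 1.9]) → bbox [11.9,-5,-14.7] .. [15.6,3.1,-12.8]
B = sphere(r=7) → bbox [-7,-7,-7] .. [7,7,7]
lo = A.lo+B.lo = [11.9-7, -5-7, -14.7-7] = [4.900,-12.000,-21.700]
hi = A.hi+B.hi = [15.6+7, 3.1+7, -12.8+7] = [22.600,10.100,-5.800]
diag = √(17.7²+22.1²+15.9²) = √1054.51 = 32.473

min=[4.900,-12.000,-21.700] max=[22.600,10.100,-5.800] diag=32.473


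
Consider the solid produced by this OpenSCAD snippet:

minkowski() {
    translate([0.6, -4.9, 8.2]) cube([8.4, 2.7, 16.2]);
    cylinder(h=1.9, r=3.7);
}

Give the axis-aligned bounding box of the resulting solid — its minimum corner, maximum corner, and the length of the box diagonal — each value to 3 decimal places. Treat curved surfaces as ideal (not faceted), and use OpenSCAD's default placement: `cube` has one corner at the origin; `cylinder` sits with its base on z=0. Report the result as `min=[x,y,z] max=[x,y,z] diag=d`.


A = translate([0.6, -4.9, 8.2]) cube([8.4, 2.7, 16.2]) → bbox [0.6,-4.9,8.2] .. [9,-2.2,24.4]
B = cylinder(h=1.9, r=3.7) → bbox [-3.7,-3.7,0] .. [3.7,3.7,1.9]
lo = A.lo+B.lo = [0.6-3.7, -4.9-3.7, 8.2+0] = [-3.100,-8.600,8.200]
hi = A.hi+B.hi = [9+3.7, -2.2+3.7, 24.4+1.9] = [12.700,1.500,26.300]
diag = √(15.8²+10.1²+18.1²) = √679.26 = 26.063

min=[-3.100,-8.600,8.200] max=[12.700,1.500,26.300] diag=26.063


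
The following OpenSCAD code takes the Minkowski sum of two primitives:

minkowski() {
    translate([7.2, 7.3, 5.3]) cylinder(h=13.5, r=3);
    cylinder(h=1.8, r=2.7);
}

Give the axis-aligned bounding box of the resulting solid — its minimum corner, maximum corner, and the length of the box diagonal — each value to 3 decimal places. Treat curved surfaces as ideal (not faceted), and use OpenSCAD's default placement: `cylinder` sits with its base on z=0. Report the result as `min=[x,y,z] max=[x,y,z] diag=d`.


min=[1.500,1.600,5.300] max=[12.900,13.000,20.600] diag=22.226

A = translate([7.2, 7.3, 5.3]) cylinder(h=13.5, r=3) → bbox [4.2,4.3,5.3] .. [10.2,10.3,18.8]
B = cylinder(h=1.8, r=2.7) → bbox [-2.7,-2.7,0] .. [2.7,2.7,1.8]
lo = A.lo+B.lo = [4.2-2.7, 4.3-2.7, 5.3+0] = [1.500,1.600,5.300]
hi = A.hi+B.hi = [10.2+2.7, 10.3+2.7, 18.8+1.8] = [12.900,13.000,20.600]
diag = √(11.4²+11.4²+15.3²) = √494.01 = 22.226


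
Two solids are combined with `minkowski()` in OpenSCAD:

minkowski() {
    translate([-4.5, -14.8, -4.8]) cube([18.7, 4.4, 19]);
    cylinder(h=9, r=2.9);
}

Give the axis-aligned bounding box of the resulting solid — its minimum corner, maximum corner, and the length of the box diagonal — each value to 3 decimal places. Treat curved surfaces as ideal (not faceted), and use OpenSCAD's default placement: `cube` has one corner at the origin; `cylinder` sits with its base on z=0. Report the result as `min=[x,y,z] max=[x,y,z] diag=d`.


A = translate([-4.5, -14.8, -4.8]) cube([18.7, 4.4, 19]) → bbox [-4.5,-14.8,-4.8] .. [14.2,-10.4,14.2]
B = cylinder(h=9, r=2.9) → bbox [-2.9,-2.9,0] .. [2.9,2.9,9]
lo = A.lo+B.lo = [-4.5-2.9, -14.8-2.9, -4.8+0] = [-7.400,-17.700,-4.800]
hi = A.hi+B.hi = [14.2+2.9, -10.4+2.9, 14.2+9] = [17.100,-7.500,23.200]
diag = √(24.5²+10.2²+28²) = √1488.29 = 38.578

min=[-7.400,-17.700,-4.800] max=[17.100,-7.500,23.200] diag=38.578


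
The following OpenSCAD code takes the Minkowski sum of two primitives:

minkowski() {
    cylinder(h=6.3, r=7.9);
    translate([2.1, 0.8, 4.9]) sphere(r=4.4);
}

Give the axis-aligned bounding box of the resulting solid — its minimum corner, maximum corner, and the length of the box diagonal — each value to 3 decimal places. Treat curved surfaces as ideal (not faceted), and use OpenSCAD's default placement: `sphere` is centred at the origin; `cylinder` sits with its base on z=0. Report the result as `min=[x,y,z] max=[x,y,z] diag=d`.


min=[-10.200,-11.500,0.500] max=[14.400,13.100,15.600] diag=37.925

A = translate([2.1, 0.8, 4.9]) sphere(r=4.4) → bbox [-2.3,-3.6,0.5] .. [6.5,5.2,9.3]
B = cylinder(h=6.3, r=7.9) → bbox [-7.9,-7.9,0] .. [7.9,7.9,6.3]
lo = A.lo+B.lo = [-2.3-7.9, -3.6-7.9, 0.5+0] = [-10.200,-11.500,0.500]
hi = A.hi+B.hi = [6.5+7.9, 5.2+7.9, 9.3+6.3] = [14.400,13.100,15.600]
diag = √(24.6²+24.6²+15.1²) = √1438.33 = 37.925
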